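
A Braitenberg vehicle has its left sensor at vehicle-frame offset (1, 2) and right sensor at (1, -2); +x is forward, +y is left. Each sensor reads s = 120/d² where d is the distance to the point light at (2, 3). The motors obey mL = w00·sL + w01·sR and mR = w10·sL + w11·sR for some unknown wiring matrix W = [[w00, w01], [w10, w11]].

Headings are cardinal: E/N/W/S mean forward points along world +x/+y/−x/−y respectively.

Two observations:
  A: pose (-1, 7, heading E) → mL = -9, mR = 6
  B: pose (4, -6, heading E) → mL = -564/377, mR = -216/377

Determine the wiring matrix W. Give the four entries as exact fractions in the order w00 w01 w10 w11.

obs A: pose=(-1,7,E) → sL=3, sR=15, mL=-9, mR=6
obs B: pose=(4,-6,E) → sL=60/29, sR=12/13, mL=-564/377, mR=-216/377
sensor matrix S = [[3, 15], [60/29, 12/13]]; det S = -10656/377
solve [mL_A; mL_B] = S·[w00; w01] and [mR_A; mR_B] = S·[w10; w11]:
  w00 = -1/2, w01 = -1/2, w10 = -1/2, w11 = 1/2

-1/2 -1/2 -1/2 1/2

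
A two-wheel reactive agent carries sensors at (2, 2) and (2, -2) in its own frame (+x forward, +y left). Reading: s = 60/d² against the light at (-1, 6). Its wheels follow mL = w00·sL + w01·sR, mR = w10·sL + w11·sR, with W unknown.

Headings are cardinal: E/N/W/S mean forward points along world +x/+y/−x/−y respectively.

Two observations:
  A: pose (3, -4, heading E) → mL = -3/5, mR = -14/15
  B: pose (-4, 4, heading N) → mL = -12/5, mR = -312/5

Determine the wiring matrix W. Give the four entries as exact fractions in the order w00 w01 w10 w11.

-1 0 -1 -1

obs A: pose=(3,-4,E) → sL=3/5, sR=1/3, mL=-3/5, mR=-14/15
obs B: pose=(-4,4,N) → sL=12/5, sR=60, mL=-12/5, mR=-312/5
sensor matrix S = [[3/5, 1/3], [12/5, 60]]; det S = 176/5
solve [mL_A; mL_B] = S·[w00; w01] and [mR_A; mR_B] = S·[w10; w11]:
  w00 = -1, w01 = 0, w10 = -1, w11 = -1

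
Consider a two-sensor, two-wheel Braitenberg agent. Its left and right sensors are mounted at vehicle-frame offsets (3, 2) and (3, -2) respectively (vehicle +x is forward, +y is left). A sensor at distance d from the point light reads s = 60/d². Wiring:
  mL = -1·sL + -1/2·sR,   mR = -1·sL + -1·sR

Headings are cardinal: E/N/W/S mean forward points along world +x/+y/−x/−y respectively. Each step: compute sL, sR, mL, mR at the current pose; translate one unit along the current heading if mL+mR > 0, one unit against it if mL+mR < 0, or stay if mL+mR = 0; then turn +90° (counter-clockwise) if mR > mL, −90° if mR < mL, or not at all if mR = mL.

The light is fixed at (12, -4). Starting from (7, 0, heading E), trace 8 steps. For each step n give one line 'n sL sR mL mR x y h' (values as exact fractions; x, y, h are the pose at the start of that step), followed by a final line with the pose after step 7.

n=0: pose=(7,0,E); sL=3/2, sR=15/2; mL=-21/4, mR=-9; mL+mR=-57/4 → advance -1; mR−mL=-15/4 → turn -1·90°
n=1: pose=(6,0,S); sL=60/17, sR=12/13; mL=-882/221, mR=-984/221; mL+mR=-1866/221 → advance -1; mR−mL=-6/13 → turn -1·90°
n=2: pose=(6,1,W); sL=2/3, sR=6/13; mL=-35/39, mR=-44/39; mL+mR=-79/39 → advance -1; mR−mL=-3/13 → turn -1·90°
n=3: pose=(7,1,N); sL=60/113, sR=60/73; mL=-7770/8249, mR=-11160/8249; mL+mR=-18930/8249 → advance -1; mR−mL=-30/73 → turn -1·90°
n=4: pose=(7,0,E); sL=3/2, sR=15/2; mL=-21/4, mR=-9; mL+mR=-57/4 → advance -1; mR−mL=-15/4 → turn -1·90°
n=5: pose=(6,0,S); sL=60/17, sR=12/13; mL=-882/221, mR=-984/221; mL+mR=-1866/221 → advance -1; mR−mL=-6/13 → turn -1·90°
n=6: pose=(6,1,W); sL=2/3, sR=6/13; mL=-35/39, mR=-44/39; mL+mR=-79/39 → advance -1; mR−mL=-3/13 → turn -1·90°
n=7: pose=(7,1,N); sL=60/113, sR=60/73; mL=-7770/8249, mR=-11160/8249; mL+mR=-18930/8249 → advance -1; mR−mL=-30/73 → turn -1·90°

0 3/2 15/2 -21/4 -9 7 0 E
1 60/17 12/13 -882/221 -984/221 6 0 S
2 2/3 6/13 -35/39 -44/39 6 1 W
3 60/113 60/73 -7770/8249 -11160/8249 7 1 N
4 3/2 15/2 -21/4 -9 7 0 E
5 60/17 12/13 -882/221 -984/221 6 0 S
6 2/3 6/13 -35/39 -44/39 6 1 W
7 60/113 60/73 -7770/8249 -11160/8249 7 1 N
final 7 0 E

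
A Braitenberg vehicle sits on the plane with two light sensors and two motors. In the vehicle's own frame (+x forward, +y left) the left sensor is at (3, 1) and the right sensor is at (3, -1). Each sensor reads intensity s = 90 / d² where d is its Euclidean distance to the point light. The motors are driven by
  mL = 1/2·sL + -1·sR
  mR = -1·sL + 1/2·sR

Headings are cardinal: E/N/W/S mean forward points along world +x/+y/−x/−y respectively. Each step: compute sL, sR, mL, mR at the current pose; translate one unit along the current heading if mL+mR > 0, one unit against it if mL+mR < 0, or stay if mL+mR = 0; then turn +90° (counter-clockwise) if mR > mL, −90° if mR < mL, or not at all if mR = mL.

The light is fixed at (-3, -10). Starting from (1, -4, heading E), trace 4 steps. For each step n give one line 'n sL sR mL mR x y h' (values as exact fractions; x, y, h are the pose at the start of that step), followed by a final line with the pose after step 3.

0 45/49 45/37 -2745/3626 -1125/3626 1 -4 E
1 18/17 90/97 -657/1649 -981/1649 0 -4 N
2 5/4 45/26 -115/104 -5/13 0 -5 E
3 18/13 90/73 -513/949 -729/949 -1 -5 N
final -1 -6 E

n=0: pose=(1,-4,E); sL=45/49, sR=45/37; mL=-2745/3626, mR=-1125/3626; mL+mR=-1935/1813 → advance -1; mR−mL=810/1813 → turn +1·90°
n=1: pose=(0,-4,N); sL=18/17, sR=90/97; mL=-657/1649, mR=-981/1649; mL+mR=-1638/1649 → advance -1; mR−mL=-324/1649 → turn -1·90°
n=2: pose=(0,-5,E); sL=5/4, sR=45/26; mL=-115/104, mR=-5/13; mL+mR=-155/104 → advance -1; mR−mL=75/104 → turn +1·90°
n=3: pose=(-1,-5,N); sL=18/13, sR=90/73; mL=-513/949, mR=-729/949; mL+mR=-1242/949 → advance -1; mR−mL=-216/949 → turn -1·90°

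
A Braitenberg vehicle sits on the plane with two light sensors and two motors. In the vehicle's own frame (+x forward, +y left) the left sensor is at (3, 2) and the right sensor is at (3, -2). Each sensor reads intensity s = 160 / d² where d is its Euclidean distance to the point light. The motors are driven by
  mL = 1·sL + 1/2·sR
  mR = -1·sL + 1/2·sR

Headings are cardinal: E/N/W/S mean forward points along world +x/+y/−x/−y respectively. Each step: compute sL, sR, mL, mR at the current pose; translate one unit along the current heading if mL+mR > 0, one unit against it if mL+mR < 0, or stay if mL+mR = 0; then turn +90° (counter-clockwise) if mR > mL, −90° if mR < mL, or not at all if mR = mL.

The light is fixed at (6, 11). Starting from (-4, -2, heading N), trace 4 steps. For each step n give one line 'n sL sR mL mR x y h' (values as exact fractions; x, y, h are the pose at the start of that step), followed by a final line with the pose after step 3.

0 40/61 40/41 2860/2501 -420/2501 -4 -2 N
1 160/149 32/49 10224/7301 -5456/7301 -4 -1 E
2 80/137 80/173 19320/23701 -8360/23701 -3 -1 S
3 160/369 32/53 14384/19557 -2576/19557 -3 -2 W
final -4 -2 N

n=0: pose=(-4,-2,N); sL=40/61, sR=40/41; mL=2860/2501, mR=-420/2501; mL+mR=40/41 → advance +1; mR−mL=-80/61 → turn -1·90°
n=1: pose=(-4,-1,E); sL=160/149, sR=32/49; mL=10224/7301, mR=-5456/7301; mL+mR=32/49 → advance +1; mR−mL=-320/149 → turn -1·90°
n=2: pose=(-3,-1,S); sL=80/137, sR=80/173; mL=19320/23701, mR=-8360/23701; mL+mR=80/173 → advance +1; mR−mL=-160/137 → turn -1·90°
n=3: pose=(-3,-2,W); sL=160/369, sR=32/53; mL=14384/19557, mR=-2576/19557; mL+mR=32/53 → advance +1; mR−mL=-320/369 → turn -1·90°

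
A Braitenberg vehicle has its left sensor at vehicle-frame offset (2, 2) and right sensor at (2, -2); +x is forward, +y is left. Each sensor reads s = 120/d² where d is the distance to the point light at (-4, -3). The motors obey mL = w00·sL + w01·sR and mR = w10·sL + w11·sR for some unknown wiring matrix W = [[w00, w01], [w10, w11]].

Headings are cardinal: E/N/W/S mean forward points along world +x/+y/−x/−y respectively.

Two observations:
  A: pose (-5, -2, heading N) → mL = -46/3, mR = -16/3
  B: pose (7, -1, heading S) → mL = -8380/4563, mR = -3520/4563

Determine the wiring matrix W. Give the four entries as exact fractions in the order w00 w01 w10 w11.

obs A: pose=(-5,-2,N) → sL=20/3, sR=12, mL=-46/3, mR=-16/3
obs B: pose=(7,-1,S) → sL=120/169, sR=40/27, mL=-8380/4563, mR=-3520/4563
sensor matrix S = [[20/3, 12], [120/169, 40/27]]; det S = 18560/13689
solve [mL_A; mL_B] = S·[w00; w01] and [mR_A; mR_B] = S·[w10; w11]:
  w00 = -1/2, w01 = -1, w10 = 1, w11 = -1

-1/2 -1 1 -1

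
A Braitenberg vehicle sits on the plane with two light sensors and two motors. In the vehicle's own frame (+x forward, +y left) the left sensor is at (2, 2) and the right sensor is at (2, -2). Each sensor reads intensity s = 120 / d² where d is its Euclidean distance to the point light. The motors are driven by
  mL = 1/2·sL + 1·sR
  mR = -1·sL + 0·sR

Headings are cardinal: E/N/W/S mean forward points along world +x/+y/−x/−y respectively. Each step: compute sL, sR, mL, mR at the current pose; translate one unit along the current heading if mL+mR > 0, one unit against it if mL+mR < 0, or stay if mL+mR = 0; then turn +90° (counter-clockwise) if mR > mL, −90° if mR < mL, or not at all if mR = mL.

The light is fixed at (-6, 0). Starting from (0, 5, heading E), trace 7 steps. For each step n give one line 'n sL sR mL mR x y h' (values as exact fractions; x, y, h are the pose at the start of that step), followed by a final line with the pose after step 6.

n=0: pose=(0,5,E); sL=120/113, sR=120/73; mL=17940/8249, mR=-120/113; mL+mR=9180/8249 → advance +1; mR−mL=-26700/8249 → turn -1·90°
n=1: pose=(1,5,S); sL=4/3, sR=60/17; mL=214/51, mR=-4/3; mL+mR=146/51 → advance +1; mR−mL=-94/17 → turn -1·90°
n=2: pose=(1,4,W); sL=120/29, sR=120/61; mL=7140/1769, mR=-120/29; mL+mR=-180/1769 → advance -1; mR−mL=-14460/1769 → turn -1·90°
n=3: pose=(2,4,N); sL=5/3, sR=15/17; mL=175/102, mR=-5/3; mL+mR=5/102 → advance +1; mR−mL=-115/34 → turn -1·90°
n=4: pose=(2,5,E); sL=120/149, sR=120/109; mL=24420/16241, mR=-120/149; mL+mR=11340/16241 → advance +1; mR−mL=-37500/16241 → turn -1·90°
n=5: pose=(3,5,S); sL=12/13, sR=60/29; mL=954/377, mR=-12/13; mL+mR=606/377 → advance +1; mR−mL=-1302/377 → turn -1·90°
n=6: pose=(3,4,W); sL=120/53, sR=24/17; mL=2292/901, mR=-120/53; mL+mR=252/901 → advance +1; mR−mL=-4332/901 → turn -1·90°

0 120/113 120/73 17940/8249 -120/113 0 5 E
1 4/3 60/17 214/51 -4/3 1 5 S
2 120/29 120/61 7140/1769 -120/29 1 4 W
3 5/3 15/17 175/102 -5/3 2 4 N
4 120/149 120/109 24420/16241 -120/149 2 5 E
5 12/13 60/29 954/377 -12/13 3 5 S
6 120/53 24/17 2292/901 -120/53 3 4 W
final 2 4 N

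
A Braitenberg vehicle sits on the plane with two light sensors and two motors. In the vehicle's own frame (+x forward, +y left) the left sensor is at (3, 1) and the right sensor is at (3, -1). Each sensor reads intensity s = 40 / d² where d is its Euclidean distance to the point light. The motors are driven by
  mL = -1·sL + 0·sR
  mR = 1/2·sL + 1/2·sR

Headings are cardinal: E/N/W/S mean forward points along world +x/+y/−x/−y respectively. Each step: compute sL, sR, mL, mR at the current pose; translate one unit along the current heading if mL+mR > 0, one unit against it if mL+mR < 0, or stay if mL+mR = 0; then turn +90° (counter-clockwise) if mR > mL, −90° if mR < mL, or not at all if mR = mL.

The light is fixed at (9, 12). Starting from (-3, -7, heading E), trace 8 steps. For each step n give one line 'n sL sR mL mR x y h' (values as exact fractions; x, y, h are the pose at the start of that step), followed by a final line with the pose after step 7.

0 8/81 40/481 -8/81 3544/38961 -3 -7 E
1 10/113 1/10 -10/113 213/2260 -4 -7 N
2 40/617 8/109 -40/617 4648/67253 -4 -6 W
3 4/61 20/333 -4/61 1276/20313 -5 -6 S
4 40/377 8/89 -40/377 3288/33553 -5 -5 E
5 10/113 5/49 -10/113 1055/11074 -6 -5 N
6 40/613 40/549 -40/613 23240/336537 -6 -4 W
7 20/293 4/65 -20/293 1236/19045 -7 -4 S
final -7 -3 E

n=0: pose=(-3,-7,E); sL=8/81, sR=40/481; mL=-8/81, mR=3544/38961; mL+mR=-304/38961 → advance -1; mR−mL=2464/12987 → turn +1·90°
n=1: pose=(-4,-7,N); sL=10/113, sR=1/10; mL=-10/113, mR=213/2260; mL+mR=13/2260 → advance +1; mR−mL=413/2260 → turn +1·90°
n=2: pose=(-4,-6,W); sL=40/617, sR=8/109; mL=-40/617, mR=4648/67253; mL+mR=288/67253 → advance +1; mR−mL=9008/67253 → turn +1·90°
n=3: pose=(-5,-6,S); sL=4/61, sR=20/333; mL=-4/61, mR=1276/20313; mL+mR=-56/20313 → advance -1; mR−mL=2608/20313 → turn +1·90°
n=4: pose=(-5,-5,E); sL=40/377, sR=8/89; mL=-40/377, mR=3288/33553; mL+mR=-272/33553 → advance -1; mR−mL=6848/33553 → turn +1·90°
n=5: pose=(-6,-5,N); sL=10/113, sR=5/49; mL=-10/113, mR=1055/11074; mL+mR=75/11074 → advance +1; mR−mL=2035/11074 → turn +1·90°
n=6: pose=(-6,-4,W); sL=40/613, sR=40/549; mL=-40/613, mR=23240/336537; mL+mR=1280/336537 → advance +1; mR−mL=45200/336537 → turn +1·90°
n=7: pose=(-7,-4,S); sL=20/293, sR=4/65; mL=-20/293, mR=1236/19045; mL+mR=-64/19045 → advance -1; mR−mL=2536/19045 → turn +1·90°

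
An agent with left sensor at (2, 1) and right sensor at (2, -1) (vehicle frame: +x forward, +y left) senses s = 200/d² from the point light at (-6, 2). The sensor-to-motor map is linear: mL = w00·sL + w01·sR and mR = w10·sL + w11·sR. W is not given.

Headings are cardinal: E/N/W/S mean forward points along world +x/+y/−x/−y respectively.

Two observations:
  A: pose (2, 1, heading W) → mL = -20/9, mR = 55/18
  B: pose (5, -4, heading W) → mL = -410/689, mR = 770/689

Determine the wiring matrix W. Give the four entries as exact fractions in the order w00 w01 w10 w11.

obs A: pose=(2,1,W) → sL=5, sR=50/9, mL=-20/9, mR=55/18
obs B: pose=(5,-4,W) → sL=20/13, sR=100/53, mL=-410/689, mR=770/689
sensor matrix S = [[5, 50/9], [20/13, 100/53]]; det S = 5500/6201
solve [mL_A; mL_B] = S·[w00; w01] and [mR_A; mR_B] = S·[w10; w11]:
  w00 = -1, w01 = 1/2, w10 = -1/2, w11 = 1

-1 1/2 -1/2 1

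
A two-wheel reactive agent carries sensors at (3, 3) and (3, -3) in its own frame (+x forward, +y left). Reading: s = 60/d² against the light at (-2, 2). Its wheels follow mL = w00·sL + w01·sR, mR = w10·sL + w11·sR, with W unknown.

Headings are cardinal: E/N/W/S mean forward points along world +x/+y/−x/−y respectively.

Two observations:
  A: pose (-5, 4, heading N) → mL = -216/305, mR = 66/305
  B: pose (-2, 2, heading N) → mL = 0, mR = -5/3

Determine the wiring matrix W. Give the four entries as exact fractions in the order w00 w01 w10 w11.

obs A: pose=(-5,4,N) → sL=60/61, sR=12/5, mL=-216/305, mR=66/305
obs B: pose=(-2,2,N) → sL=10/3, sR=10/3, mL=0, mR=-5/3
sensor matrix S = [[60/61, 12/5], [10/3, 10/3]]; det S = -288/61
solve [mL_A; mL_B] = S·[w00; w01] and [mR_A; mR_B] = S·[w10; w11]:
  w00 = 1/2, w01 = -1/2, w10 = -1, w11 = 1/2

1/2 -1/2 -1 1/2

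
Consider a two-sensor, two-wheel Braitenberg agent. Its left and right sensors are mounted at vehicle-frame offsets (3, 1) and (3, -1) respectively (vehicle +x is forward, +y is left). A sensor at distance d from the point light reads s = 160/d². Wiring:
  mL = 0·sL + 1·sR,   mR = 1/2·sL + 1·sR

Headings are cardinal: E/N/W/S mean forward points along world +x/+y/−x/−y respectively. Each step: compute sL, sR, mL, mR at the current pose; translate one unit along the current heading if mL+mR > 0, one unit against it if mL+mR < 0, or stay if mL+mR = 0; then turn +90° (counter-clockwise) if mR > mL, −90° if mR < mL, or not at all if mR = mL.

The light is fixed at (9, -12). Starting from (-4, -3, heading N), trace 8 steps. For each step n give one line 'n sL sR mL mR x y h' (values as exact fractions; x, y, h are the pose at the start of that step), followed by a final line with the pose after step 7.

n=0: pose=(-4,-3,N); sL=8/17, sR=5/9; mL=5/9, mR=121/153; mL+mR=206/153 → advance +1; mR−mL=4/17 → turn +1·90°
n=1: pose=(-4,-2,W); sL=160/337, sR=160/377; mL=160/377, mR=84080/127049; mL+mR=138000/127049 → advance +1; mR−mL=80/337 → turn +1·90°
n=2: pose=(-5,-2,S); sL=80/109, sR=80/137; mL=80/137, mR=14200/14933; mL+mR=22920/14933 → advance +1; mR−mL=40/109 → turn +1·90°
n=3: pose=(-5,-3,E); sL=160/221, sR=32/37; mL=32/37, mR=10032/8177; mL+mR=17104/8177 → advance +1; mR−mL=80/221 → turn +1·90°
n=4: pose=(-4,-3,N); sL=8/17, sR=5/9; mL=5/9, mR=121/153; mL+mR=206/153 → advance +1; mR−mL=4/17 → turn +1·90°
n=5: pose=(-4,-2,W); sL=160/337, sR=160/377; mL=160/377, mR=84080/127049; mL+mR=138000/127049 → advance +1; mR−mL=80/337 → turn +1·90°
n=6: pose=(-5,-2,S); sL=80/109, sR=80/137; mL=80/137, mR=14200/14933; mL+mR=22920/14933 → advance +1; mR−mL=40/109 → turn +1·90°
n=7: pose=(-5,-3,E); sL=160/221, sR=32/37; mL=32/37, mR=10032/8177; mL+mR=17104/8177 → advance +1; mR−mL=80/221 → turn +1·90°

0 8/17 5/9 5/9 121/153 -4 -3 N
1 160/337 160/377 160/377 84080/127049 -4 -2 W
2 80/109 80/137 80/137 14200/14933 -5 -2 S
3 160/221 32/37 32/37 10032/8177 -5 -3 E
4 8/17 5/9 5/9 121/153 -4 -3 N
5 160/337 160/377 160/377 84080/127049 -4 -2 W
6 80/109 80/137 80/137 14200/14933 -5 -2 S
7 160/221 32/37 32/37 10032/8177 -5 -3 E
final -4 -3 N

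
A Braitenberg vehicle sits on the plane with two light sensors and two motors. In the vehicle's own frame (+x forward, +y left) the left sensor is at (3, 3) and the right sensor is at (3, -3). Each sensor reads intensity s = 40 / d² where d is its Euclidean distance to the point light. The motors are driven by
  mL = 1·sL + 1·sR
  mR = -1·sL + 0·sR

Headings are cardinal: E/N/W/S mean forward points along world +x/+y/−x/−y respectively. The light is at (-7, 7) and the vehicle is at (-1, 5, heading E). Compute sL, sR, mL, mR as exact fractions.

20/41 20/53 1880/2173 -20/41

left sensor world pos  = (2, 8); dL² = 82
right sensor world pos = (2, 2); dR² = 106
sL = 40/82 = 20/41
sR = 40/106 = 20/53
mL = 1·sL + 1·sR = 1880/2173
mR = -1·sL + 0·sR = -20/41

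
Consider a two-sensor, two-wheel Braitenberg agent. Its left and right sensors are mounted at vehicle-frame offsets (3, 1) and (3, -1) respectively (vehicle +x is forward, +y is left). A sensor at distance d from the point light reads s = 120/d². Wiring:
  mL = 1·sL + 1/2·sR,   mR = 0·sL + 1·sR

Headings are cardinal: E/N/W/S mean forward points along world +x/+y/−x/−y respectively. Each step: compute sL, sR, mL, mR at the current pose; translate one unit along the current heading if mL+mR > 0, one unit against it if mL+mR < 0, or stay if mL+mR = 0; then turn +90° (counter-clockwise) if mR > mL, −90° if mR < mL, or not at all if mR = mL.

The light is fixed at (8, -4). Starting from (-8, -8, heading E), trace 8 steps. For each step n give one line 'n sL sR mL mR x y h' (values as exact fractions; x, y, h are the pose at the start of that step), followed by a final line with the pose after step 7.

0 60/89 60/97 8490/8633 60/97 -8 -8 E
1 24/49 24/61 2052/2989 24/61 -7 -8 S
2 1/3 6/17 26/51 6/17 -7 -9 W
3 120/293 120/229 45060/67097 120/229 -8 -9 N
4 60/89 60/97 8490/8633 60/97 -8 -8 E
5 24/49 24/61 2052/2989 24/61 -7 -8 S
6 1/3 6/17 26/51 6/17 -7 -9 W
7 120/293 120/229 45060/67097 120/229 -8 -9 N
final -8 -8 E

n=0: pose=(-8,-8,E); sL=60/89, sR=60/97; mL=8490/8633, mR=60/97; mL+mR=13830/8633 → advance +1; mR−mL=-3150/8633 → turn -1·90°
n=1: pose=(-7,-8,S); sL=24/49, sR=24/61; mL=2052/2989, mR=24/61; mL+mR=3228/2989 → advance +1; mR−mL=-876/2989 → turn -1·90°
n=2: pose=(-7,-9,W); sL=1/3, sR=6/17; mL=26/51, mR=6/17; mL+mR=44/51 → advance +1; mR−mL=-8/51 → turn -1·90°
n=3: pose=(-8,-9,N); sL=120/293, sR=120/229; mL=45060/67097, mR=120/229; mL+mR=80220/67097 → advance +1; mR−mL=-9900/67097 → turn -1·90°
n=4: pose=(-8,-8,E); sL=60/89, sR=60/97; mL=8490/8633, mR=60/97; mL+mR=13830/8633 → advance +1; mR−mL=-3150/8633 → turn -1·90°
n=5: pose=(-7,-8,S); sL=24/49, sR=24/61; mL=2052/2989, mR=24/61; mL+mR=3228/2989 → advance +1; mR−mL=-876/2989 → turn -1·90°
n=6: pose=(-7,-9,W); sL=1/3, sR=6/17; mL=26/51, mR=6/17; mL+mR=44/51 → advance +1; mR−mL=-8/51 → turn -1·90°
n=7: pose=(-8,-9,N); sL=120/293, sR=120/229; mL=45060/67097, mR=120/229; mL+mR=80220/67097 → advance +1; mR−mL=-9900/67097 → turn -1·90°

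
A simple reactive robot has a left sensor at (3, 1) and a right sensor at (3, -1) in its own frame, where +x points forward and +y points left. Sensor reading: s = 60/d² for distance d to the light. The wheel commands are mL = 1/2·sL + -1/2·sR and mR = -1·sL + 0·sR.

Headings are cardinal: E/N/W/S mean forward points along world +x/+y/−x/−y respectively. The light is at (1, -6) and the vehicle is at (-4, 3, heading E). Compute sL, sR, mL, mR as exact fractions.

left sensor world pos  = (-1, 4); dL² = 104
right sensor world pos = (-1, 2); dR² = 68
sL = 60/104 = 15/26
sR = 60/68 = 15/17
mL = 1/2·sL + -1/2·sR = -135/884
mR = -1·sL + 0·sR = -15/26

15/26 15/17 -135/884 -15/26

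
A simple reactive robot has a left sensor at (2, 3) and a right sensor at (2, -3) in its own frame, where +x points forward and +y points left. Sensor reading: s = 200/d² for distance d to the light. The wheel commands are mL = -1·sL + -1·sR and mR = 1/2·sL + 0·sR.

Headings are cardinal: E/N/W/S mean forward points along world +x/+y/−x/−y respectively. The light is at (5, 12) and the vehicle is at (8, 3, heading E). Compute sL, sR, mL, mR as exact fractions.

left sensor world pos  = (10, 6); dL² = 61
right sensor world pos = (10, 0); dR² = 169
sL = 200/61 = 200/61
sR = 200/169 = 200/169
mL = -1·sL + -1·sR = -46000/10309
mR = 1/2·sL + 0·sR = 100/61

200/61 200/169 -46000/10309 100/61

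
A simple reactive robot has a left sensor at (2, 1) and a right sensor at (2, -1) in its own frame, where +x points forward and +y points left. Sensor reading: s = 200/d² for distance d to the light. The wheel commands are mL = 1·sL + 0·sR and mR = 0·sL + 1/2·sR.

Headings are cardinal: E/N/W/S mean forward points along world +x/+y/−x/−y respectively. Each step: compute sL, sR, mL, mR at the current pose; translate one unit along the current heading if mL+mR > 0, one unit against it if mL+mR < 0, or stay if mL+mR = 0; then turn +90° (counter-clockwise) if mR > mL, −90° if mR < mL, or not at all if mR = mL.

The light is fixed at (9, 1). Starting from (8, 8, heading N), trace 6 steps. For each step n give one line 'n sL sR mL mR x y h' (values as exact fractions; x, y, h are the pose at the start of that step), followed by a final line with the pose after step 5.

n=0: pose=(8,8,N); sL=40/17, sR=200/81; mL=40/17, mR=100/81; mL+mR=4940/1377 → advance +1; mR−mL=-1540/1377 → turn -1·90°
n=1: pose=(8,9,E); sL=100/41, sR=4; mL=100/41, mR=2; mL+mR=182/41 → advance +1; mR−mL=-18/41 → turn -1·90°
n=2: pose=(9,9,S); sL=200/37, sR=200/37; mL=200/37, mR=100/37; mL+mR=300/37 → advance +1; mR−mL=-100/37 → turn -1·90°
n=3: pose=(9,8,W); sL=5, sR=50/17; mL=5, mR=25/17; mL+mR=110/17 → advance +1; mR−mL=-60/17 → turn -1·90°
n=4: pose=(8,8,N); sL=40/17, sR=200/81; mL=40/17, mR=100/81; mL+mR=4940/1377 → advance +1; mR−mL=-1540/1377 → turn -1·90°
n=5: pose=(8,9,E); sL=100/41, sR=4; mL=100/41, mR=2; mL+mR=182/41 → advance +1; mR−mL=-18/41 → turn -1·90°

0 40/17 200/81 40/17 100/81 8 8 N
1 100/41 4 100/41 2 8 9 E
2 200/37 200/37 200/37 100/37 9 9 S
3 5 50/17 5 25/17 9 8 W
4 40/17 200/81 40/17 100/81 8 8 N
5 100/41 4 100/41 2 8 9 E
final 9 9 S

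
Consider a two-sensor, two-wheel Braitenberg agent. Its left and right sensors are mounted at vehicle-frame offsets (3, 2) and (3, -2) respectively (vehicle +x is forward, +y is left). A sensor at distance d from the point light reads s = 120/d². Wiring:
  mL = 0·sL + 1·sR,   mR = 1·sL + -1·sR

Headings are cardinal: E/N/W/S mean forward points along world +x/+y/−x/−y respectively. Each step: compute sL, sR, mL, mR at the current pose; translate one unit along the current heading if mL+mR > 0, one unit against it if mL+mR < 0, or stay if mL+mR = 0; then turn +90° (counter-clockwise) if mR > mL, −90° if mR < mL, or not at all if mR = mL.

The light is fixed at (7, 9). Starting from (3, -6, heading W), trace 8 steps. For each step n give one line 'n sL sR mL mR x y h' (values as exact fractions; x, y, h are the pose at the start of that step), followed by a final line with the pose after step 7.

0 60/169 60/109 60/109 -3600/18421 3 -6 W
1 120/193 40/51 40/51 -1600/9843 2 -6 N
2 30/37 6/13 6/13 168/481 2 -5 E
3 120/293 24/65 24/65 768/19045 3 -5 S
4 60/169 60/109 60/109 -3600/18421 3 -6 W
5 120/193 40/51 40/51 -1600/9843 2 -6 N
6 30/37 6/13 6/13 168/481 2 -5 E
7 120/293 24/65 24/65 768/19045 3 -5 S
final 3 -6 W

n=0: pose=(3,-6,W); sL=60/169, sR=60/109; mL=60/109, mR=-3600/18421; mL+mR=60/169 → advance +1; mR−mL=-13740/18421 → turn -1·90°
n=1: pose=(2,-6,N); sL=120/193, sR=40/51; mL=40/51, mR=-1600/9843; mL+mR=120/193 → advance +1; mR−mL=-9320/9843 → turn -1·90°
n=2: pose=(2,-5,E); sL=30/37, sR=6/13; mL=6/13, mR=168/481; mL+mR=30/37 → advance +1; mR−mL=-54/481 → turn -1·90°
n=3: pose=(3,-5,S); sL=120/293, sR=24/65; mL=24/65, mR=768/19045; mL+mR=120/293 → advance +1; mR−mL=-6264/19045 → turn -1·90°
n=4: pose=(3,-6,W); sL=60/169, sR=60/109; mL=60/109, mR=-3600/18421; mL+mR=60/169 → advance +1; mR−mL=-13740/18421 → turn -1·90°
n=5: pose=(2,-6,N); sL=120/193, sR=40/51; mL=40/51, mR=-1600/9843; mL+mR=120/193 → advance +1; mR−mL=-9320/9843 → turn -1·90°
n=6: pose=(2,-5,E); sL=30/37, sR=6/13; mL=6/13, mR=168/481; mL+mR=30/37 → advance +1; mR−mL=-54/481 → turn -1·90°
n=7: pose=(3,-5,S); sL=120/293, sR=24/65; mL=24/65, mR=768/19045; mL+mR=120/293 → advance +1; mR−mL=-6264/19045 → turn -1·90°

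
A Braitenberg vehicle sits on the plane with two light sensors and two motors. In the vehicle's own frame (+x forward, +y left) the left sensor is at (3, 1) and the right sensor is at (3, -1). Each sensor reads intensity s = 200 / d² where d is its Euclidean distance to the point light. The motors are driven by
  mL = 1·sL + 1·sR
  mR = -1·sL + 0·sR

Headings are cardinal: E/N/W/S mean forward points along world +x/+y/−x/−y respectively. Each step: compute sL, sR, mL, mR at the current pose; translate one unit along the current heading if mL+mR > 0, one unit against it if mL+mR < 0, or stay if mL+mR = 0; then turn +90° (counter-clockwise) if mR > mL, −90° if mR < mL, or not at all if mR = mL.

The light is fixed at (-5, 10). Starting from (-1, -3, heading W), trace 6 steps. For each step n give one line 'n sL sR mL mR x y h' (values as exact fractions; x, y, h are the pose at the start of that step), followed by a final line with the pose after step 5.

0 200/197 40/29 13680/5713 -200/197 -1 -3 W
1 25/13 50/29 1375/377 -25/13 -2 -3 N
2 200/157 40/41 14480/6437 -200/157 -2 -2 E
3 4/5 100/117 968/585 -4/5 -1 -2 S
4 200/197 40/29 13680/5713 -200/197 -1 -3 W
5 25/13 50/29 1375/377 -25/13 -2 -3 N
final -2 -2 E

n=0: pose=(-1,-3,W); sL=200/197, sR=40/29; mL=13680/5713, mR=-200/197; mL+mR=40/29 → advance +1; mR−mL=-19480/5713 → turn -1·90°
n=1: pose=(-2,-3,N); sL=25/13, sR=50/29; mL=1375/377, mR=-25/13; mL+mR=50/29 → advance +1; mR−mL=-2100/377 → turn -1·90°
n=2: pose=(-2,-2,E); sL=200/157, sR=40/41; mL=14480/6437, mR=-200/157; mL+mR=40/41 → advance +1; mR−mL=-22680/6437 → turn -1·90°
n=3: pose=(-1,-2,S); sL=4/5, sR=100/117; mL=968/585, mR=-4/5; mL+mR=100/117 → advance +1; mR−mL=-1436/585 → turn -1·90°
n=4: pose=(-1,-3,W); sL=200/197, sR=40/29; mL=13680/5713, mR=-200/197; mL+mR=40/29 → advance +1; mR−mL=-19480/5713 → turn -1·90°
n=5: pose=(-2,-3,N); sL=25/13, sR=50/29; mL=1375/377, mR=-25/13; mL+mR=50/29 → advance +1; mR−mL=-2100/377 → turn -1·90°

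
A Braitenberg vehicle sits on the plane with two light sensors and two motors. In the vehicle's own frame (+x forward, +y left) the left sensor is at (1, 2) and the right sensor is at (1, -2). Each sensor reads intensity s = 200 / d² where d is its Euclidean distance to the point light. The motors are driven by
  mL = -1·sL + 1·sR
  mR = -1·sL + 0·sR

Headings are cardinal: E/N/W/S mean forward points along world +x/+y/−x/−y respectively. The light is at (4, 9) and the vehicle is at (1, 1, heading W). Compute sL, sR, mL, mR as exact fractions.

left sensor world pos  = (0, -1); dL² = 116
right sensor world pos = (0, 3); dR² = 52
sL = 200/116 = 50/29
sR = 200/52 = 50/13
mL = -1·sL + 1·sR = 800/377
mR = -1·sL + 0·sR = -50/29

50/29 50/13 800/377 -50/29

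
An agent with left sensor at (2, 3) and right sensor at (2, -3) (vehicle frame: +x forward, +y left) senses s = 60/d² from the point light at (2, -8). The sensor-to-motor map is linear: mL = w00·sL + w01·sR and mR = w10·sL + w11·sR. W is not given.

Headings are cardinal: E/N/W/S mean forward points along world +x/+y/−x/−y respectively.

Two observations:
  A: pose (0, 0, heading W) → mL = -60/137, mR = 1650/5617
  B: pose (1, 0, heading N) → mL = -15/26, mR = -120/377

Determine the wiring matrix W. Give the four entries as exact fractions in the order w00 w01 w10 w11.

0 -1 1/2 -1

obs A: pose=(0,0,W) → sL=60/41, sR=60/137, mL=-60/137, mR=1650/5617
obs B: pose=(1,0,N) → sL=15/29, sR=15/26, mL=-15/26, mR=-120/377
sensor matrix S = [[60/41, 60/137], [15/29, 15/26]]; det S = 1308150/2117609
solve [mL_A; mL_B] = S·[w00; w01] and [mR_A; mR_B] = S·[w10; w11]:
  w00 = 0, w01 = -1, w10 = 1/2, w11 = -1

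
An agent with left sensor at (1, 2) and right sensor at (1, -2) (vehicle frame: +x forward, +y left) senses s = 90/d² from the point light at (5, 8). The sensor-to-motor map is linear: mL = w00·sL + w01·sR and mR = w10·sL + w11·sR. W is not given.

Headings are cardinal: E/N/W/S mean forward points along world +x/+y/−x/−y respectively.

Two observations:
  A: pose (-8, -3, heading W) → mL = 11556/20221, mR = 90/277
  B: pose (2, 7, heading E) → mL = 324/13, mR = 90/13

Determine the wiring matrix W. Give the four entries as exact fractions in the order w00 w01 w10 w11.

obs A: pose=(-8,-3,W) → sL=18/73, sR=90/277, mL=11556/20221, mR=90/277
obs B: pose=(2,7,E) → sL=18, sR=90/13, mL=324/13, mR=90/13
sensor matrix S = [[18/73, 90/277], [18, 90/13]]; det S = -1088640/262873
solve [mL_A; mL_B] = S·[w00; w01] and [mR_A; mR_B] = S·[w10; w11]:
  w00 = 1, w01 = 1, w10 = 0, w11 = 1

1 1 0 1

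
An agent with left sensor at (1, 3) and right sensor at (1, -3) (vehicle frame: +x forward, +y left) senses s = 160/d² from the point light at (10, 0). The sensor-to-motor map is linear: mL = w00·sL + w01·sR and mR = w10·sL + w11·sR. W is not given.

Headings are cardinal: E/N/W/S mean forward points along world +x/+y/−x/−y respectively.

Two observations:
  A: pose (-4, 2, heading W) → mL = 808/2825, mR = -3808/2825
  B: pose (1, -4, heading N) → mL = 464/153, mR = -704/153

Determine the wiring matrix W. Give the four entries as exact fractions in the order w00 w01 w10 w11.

-1/2 1 -1 -1

obs A: pose=(-4,2,W) → sL=80/113, sR=16/25, mL=808/2825, mR=-3808/2825
obs B: pose=(1,-4,N) → sL=160/153, sR=32/9, mL=464/153, mR=-704/153
sensor matrix S = [[80/113, 16/25], [160/153, 32/9]]; det S = 53248/28815
solve [mL_A; mL_B] = S·[w00; w01] and [mR_A; mR_B] = S·[w10; w11]:
  w00 = -1/2, w01 = 1, w10 = -1, w11 = -1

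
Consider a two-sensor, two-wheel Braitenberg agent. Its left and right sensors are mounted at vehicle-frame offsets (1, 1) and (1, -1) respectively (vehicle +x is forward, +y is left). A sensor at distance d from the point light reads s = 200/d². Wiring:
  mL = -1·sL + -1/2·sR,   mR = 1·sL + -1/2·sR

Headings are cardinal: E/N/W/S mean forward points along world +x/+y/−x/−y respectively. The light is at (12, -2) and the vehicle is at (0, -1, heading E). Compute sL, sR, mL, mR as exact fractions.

8/5 200/121 -1468/605 468/605

left sensor world pos  = (1, 0); dL² = 125
right sensor world pos = (1, -2); dR² = 121
sL = 200/125 = 8/5
sR = 200/121 = 200/121
mL = -1·sL + -1/2·sR = -1468/605
mR = 1·sL + -1/2·sR = 468/605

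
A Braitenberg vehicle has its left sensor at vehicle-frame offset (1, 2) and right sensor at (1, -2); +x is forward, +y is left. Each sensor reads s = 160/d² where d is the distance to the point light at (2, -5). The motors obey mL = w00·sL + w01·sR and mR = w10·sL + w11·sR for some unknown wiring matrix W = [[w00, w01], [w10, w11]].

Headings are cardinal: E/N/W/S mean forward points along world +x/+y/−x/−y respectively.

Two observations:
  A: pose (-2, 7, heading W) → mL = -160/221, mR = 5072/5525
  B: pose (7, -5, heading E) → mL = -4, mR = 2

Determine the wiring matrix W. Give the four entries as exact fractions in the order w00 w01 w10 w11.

0 -1 1 -1/2

obs A: pose=(-2,7,W) → sL=32/25, sR=160/221, mL=-160/221, mR=5072/5525
obs B: pose=(7,-5,E) → sL=4, sR=4, mL=-4, mR=2
sensor matrix S = [[32/25, 160/221], [4, 4]]; det S = 12288/5525
solve [mL_A; mL_B] = S·[w00; w01] and [mR_A; mR_B] = S·[w10; w11]:
  w00 = 0, w01 = -1, w10 = 1, w11 = -1/2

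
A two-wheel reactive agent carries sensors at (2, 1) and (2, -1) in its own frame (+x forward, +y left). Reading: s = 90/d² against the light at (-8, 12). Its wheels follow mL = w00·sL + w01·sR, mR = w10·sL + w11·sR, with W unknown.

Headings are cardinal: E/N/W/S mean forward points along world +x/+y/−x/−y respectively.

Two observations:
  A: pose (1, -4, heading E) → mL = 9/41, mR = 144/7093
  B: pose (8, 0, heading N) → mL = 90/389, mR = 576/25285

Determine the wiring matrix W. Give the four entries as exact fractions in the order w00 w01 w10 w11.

obs A: pose=(1,-4,E) → sL=45/173, sR=9/41, mL=9/41, mR=144/7093
obs B: pose=(8,0,N) → sL=18/65, sR=90/389, mL=90/389, mR=576/25285
sensor matrix S = [[45/173, 9/41], [18/65, 90/389]]; det S = -108864/179346505
solve [mL_A; mL_B] = S·[w00; w01] and [mR_A; mR_B] = S·[w10; w11]:
  w00 = 0, w01 = 1, w10 = 1/2, w11 = -1/2

0 1 1/2 -1/2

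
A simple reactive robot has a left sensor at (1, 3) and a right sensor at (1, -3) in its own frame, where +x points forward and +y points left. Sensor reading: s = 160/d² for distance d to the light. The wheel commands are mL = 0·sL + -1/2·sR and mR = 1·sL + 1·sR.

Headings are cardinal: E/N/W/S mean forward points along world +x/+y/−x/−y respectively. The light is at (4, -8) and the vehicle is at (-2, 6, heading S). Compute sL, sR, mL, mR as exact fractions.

80/89 16/25 -8/25 3424/2225

left sensor world pos  = (1, 5); dL² = 178
right sensor world pos = (-5, 5); dR² = 250
sL = 160/178 = 80/89
sR = 160/250 = 16/25
mL = 0·sL + -1/2·sR = -8/25
mR = 1·sL + 1·sR = 3424/2225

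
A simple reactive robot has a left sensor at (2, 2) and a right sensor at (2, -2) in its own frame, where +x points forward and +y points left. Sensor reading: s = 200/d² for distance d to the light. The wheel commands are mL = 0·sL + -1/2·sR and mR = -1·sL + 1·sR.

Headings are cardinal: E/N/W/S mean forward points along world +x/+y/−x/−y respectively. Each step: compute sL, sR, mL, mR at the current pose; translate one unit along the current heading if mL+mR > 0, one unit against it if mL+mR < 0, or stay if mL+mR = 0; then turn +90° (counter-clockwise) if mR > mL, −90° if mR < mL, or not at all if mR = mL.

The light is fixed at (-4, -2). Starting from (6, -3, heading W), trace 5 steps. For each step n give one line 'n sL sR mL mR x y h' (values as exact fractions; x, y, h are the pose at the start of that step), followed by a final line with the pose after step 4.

n=0: pose=(6,-3,W); sL=200/73, sR=40/13; mL=-20/13, mR=320/949; mL+mR=-1140/949 → advance -1; mR−mL=1780/949 → turn +1·90°
n=1: pose=(7,-3,S); sL=100/89, sR=20/9; mL=-10/9, mR=880/801; mL+mR=-10/801 → advance -1; mR−mL=590/267 → turn +1·90°
n=2: pose=(7,-2,E); sL=200/173, sR=200/173; mL=-100/173, mR=0; mL+mR=-100/173 → advance -1; mR−mL=100/173 → turn +1·90°
n=3: pose=(6,-2,N); sL=50/17, sR=50/37; mL=-25/37, mR=-1000/629; mL+mR=-1425/629 → advance -1; mR−mL=-575/629 → turn -1·90°
n=4: pose=(6,-3,E); sL=40/29, sR=200/153; mL=-100/153, mR=-320/4437; mL+mR=-3220/4437 → advance -1; mR−mL=860/1479 → turn +1·90°

0 200/73 40/13 -20/13 320/949 6 -3 W
1 100/89 20/9 -10/9 880/801 7 -3 S
2 200/173 200/173 -100/173 0 7 -2 E
3 50/17 50/37 -25/37 -1000/629 6 -2 N
4 40/29 200/153 -100/153 -320/4437 6 -3 E
final 5 -3 N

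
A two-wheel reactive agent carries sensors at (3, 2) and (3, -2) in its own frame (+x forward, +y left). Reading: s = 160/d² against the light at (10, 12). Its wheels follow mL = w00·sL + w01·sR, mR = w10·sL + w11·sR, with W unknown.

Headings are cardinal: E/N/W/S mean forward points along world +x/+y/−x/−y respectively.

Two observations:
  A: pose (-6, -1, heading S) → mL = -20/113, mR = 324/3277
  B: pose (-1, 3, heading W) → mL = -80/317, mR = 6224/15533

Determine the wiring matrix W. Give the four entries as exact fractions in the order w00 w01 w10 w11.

obs A: pose=(-6,-1,S) → sL=40/113, sR=8/29, mL=-20/113, mR=324/3277
obs B: pose=(-1,3,W) → sL=160/317, sR=32/49, mL=-80/317, mR=6224/15533
sensor matrix S = [[40/113, 8/29], [160/317, 32/49]]; det S = 4679680/50901641
solve [mL_A; mL_B] = S·[w00; w01] and [mR_A; mR_B] = S·[w10; w11]:
  w00 = -1/2, w01 = 0, w10 = -1/2, w11 = 1

-1/2 0 -1/2 1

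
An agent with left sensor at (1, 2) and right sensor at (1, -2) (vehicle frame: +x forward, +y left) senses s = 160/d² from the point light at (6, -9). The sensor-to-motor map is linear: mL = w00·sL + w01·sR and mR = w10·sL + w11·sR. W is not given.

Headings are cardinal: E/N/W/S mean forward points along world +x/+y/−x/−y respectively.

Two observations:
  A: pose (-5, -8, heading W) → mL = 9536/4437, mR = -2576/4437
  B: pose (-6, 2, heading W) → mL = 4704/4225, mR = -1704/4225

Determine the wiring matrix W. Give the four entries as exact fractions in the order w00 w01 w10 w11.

obs A: pose=(-5,-8,W) → sL=32/29, sR=160/153, mL=9536/4437, mR=-2576/4437
obs B: pose=(-6,2,W) → sL=16/25, sR=80/169, mL=4704/4225, mR=-1704/4225
sensor matrix S = [[32/29, 160/153], [16/25, 80/169]]; det S = -550912/3749265
solve [mL_A; mL_B] = S·[w00; w01] and [mR_A; mR_B] = S·[w10; w11]:
  w00 = 1, w01 = 1, w10 = -1, w11 = 1/2

1 1 -1 1/2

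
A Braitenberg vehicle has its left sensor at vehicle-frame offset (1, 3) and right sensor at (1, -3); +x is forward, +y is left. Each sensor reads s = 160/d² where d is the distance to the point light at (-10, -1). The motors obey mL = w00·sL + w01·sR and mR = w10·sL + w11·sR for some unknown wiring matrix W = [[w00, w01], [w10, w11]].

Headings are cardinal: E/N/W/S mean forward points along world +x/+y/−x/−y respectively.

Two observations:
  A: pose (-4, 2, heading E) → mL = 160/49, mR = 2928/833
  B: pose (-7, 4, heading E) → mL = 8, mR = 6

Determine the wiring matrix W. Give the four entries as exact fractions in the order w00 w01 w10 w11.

0 1 1 1/2

obs A: pose=(-4,2,E) → sL=32/17, sR=160/49, mL=160/49, mR=2928/833
obs B: pose=(-7,4,E) → sL=2, sR=8, mL=8, mR=6
sensor matrix S = [[32/17, 160/49], [2, 8]]; det S = 7104/833
solve [mL_A; mL_B] = S·[w00; w01] and [mR_A; mR_B] = S·[w10; w11]:
  w00 = 0, w01 = 1, w10 = 1, w11 = 1/2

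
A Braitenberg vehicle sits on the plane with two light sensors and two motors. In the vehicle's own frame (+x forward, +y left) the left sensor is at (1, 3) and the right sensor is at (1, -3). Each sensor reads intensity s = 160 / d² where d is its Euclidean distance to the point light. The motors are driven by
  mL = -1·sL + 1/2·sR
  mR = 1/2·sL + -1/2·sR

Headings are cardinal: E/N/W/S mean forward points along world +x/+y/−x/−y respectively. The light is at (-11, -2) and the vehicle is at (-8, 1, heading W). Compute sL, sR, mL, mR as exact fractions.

left sensor world pos  = (-9, -2); dL² = 4
right sensor world pos = (-9, 4); dR² = 40
sL = 160/4 = 40
sR = 160/40 = 4
mL = -1·sL + 1/2·sR = -38
mR = 1/2·sL + -1/2·sR = 18

40 4 -38 18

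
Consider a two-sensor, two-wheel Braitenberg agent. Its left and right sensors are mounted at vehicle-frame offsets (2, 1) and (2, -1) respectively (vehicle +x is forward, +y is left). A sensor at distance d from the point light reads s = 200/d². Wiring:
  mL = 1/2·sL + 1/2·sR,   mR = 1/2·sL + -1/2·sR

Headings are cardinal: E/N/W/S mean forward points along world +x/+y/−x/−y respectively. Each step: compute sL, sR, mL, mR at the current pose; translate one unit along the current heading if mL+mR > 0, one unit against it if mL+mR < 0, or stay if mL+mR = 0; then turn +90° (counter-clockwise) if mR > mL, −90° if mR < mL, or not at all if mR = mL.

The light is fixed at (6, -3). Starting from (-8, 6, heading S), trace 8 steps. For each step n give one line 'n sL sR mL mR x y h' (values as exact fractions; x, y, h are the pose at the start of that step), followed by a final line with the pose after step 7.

n=0: pose=(-8,6,S); sL=100/109, sR=100/137; mL=12300/14933, mR=1400/14933; mL+mR=100/109 → advance +1; mR−mL=-100/137 → turn -1·90°
n=1: pose=(-8,5,W); sL=40/61, sR=200/337; mL=12840/20557, mR=640/20557; mL+mR=40/61 → advance +1; mR−mL=-200/337 → turn -1·90°
n=2: pose=(-9,5,N); sL=50/89, sR=25/37; mL=4075/6586, mR=-375/6586; mL+mR=50/89 → advance +1; mR−mL=-25/37 → turn -1·90°
n=3: pose=(-9,6,E); sL=200/269, sR=200/233; mL=50200/62677, mR=-3600/62677; mL+mR=200/269 → advance +1; mR−mL=-200/233 → turn -1·90°
n=4: pose=(-8,6,S); sL=100/109, sR=100/137; mL=12300/14933, mR=1400/14933; mL+mR=100/109 → advance +1; mR−mL=-100/137 → turn -1·90°
n=5: pose=(-8,5,W); sL=40/61, sR=200/337; mL=12840/20557, mR=640/20557; mL+mR=40/61 → advance +1; mR−mL=-200/337 → turn -1·90°
n=6: pose=(-9,5,N); sL=50/89, sR=25/37; mL=4075/6586, mR=-375/6586; mL+mR=50/89 → advance +1; mR−mL=-25/37 → turn -1·90°
n=7: pose=(-9,6,E); sL=200/269, sR=200/233; mL=50200/62677, mR=-3600/62677; mL+mR=200/269 → advance +1; mR−mL=-200/233 → turn -1·90°

0 100/109 100/137 12300/14933 1400/14933 -8 6 S
1 40/61 200/337 12840/20557 640/20557 -8 5 W
2 50/89 25/37 4075/6586 -375/6586 -9 5 N
3 200/269 200/233 50200/62677 -3600/62677 -9 6 E
4 100/109 100/137 12300/14933 1400/14933 -8 6 S
5 40/61 200/337 12840/20557 640/20557 -8 5 W
6 50/89 25/37 4075/6586 -375/6586 -9 5 N
7 200/269 200/233 50200/62677 -3600/62677 -9 6 E
final -8 6 S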